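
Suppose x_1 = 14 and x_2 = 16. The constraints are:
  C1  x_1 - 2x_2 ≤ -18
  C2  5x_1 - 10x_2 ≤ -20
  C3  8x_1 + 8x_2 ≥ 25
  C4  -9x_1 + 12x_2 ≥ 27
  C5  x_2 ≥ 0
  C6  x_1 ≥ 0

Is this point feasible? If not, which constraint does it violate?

feasible

C1: -18 ≤ -18 ✓
C2: -90 ≤ -20 ✓
C3: 240 ≥ 25 ✓
C4: 66 ≥ 27 ✓
C5: 16 ≥ 0 ✓
C6: 14 ≥ 0 ✓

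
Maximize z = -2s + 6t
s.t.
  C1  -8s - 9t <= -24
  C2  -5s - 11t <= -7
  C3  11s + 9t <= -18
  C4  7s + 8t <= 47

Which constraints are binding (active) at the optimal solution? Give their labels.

C1 and C4

Feasible corners and z = -2s + 6t:
  (-14, 136/9) → z = 356/3
  (-231, 208) → z = 1710
  (-567/25, 643/25) → z = 4992/25

The maximum is at (-231, 208). Substituting into each constraint, equality holds for C1 and C4; the remaining constraints have slack.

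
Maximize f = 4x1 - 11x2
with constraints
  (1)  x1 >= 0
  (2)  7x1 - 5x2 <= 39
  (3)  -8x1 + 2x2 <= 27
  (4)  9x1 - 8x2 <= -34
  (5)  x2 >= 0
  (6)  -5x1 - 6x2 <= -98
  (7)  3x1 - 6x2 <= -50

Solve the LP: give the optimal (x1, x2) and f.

x1 = 6, x2 = 34/3, maximum f = -302/3

Feasible corners and f = 4x1 - 11x2:
  (482/11, 589/11) → f = -4551/11
  (17/29, 919/58) → f = -9973/58
  (98/15, 58/5) → f = -1522/15
  (6, 34/3) → f = -302/3
The feasible region is unbounded (it extends along (5, 7), (1, 4)), but f strictly decreases along every unbounded feasible direction, so there is no improving ray and the maximum is attained at a vertex.

The optimum lies where -5x1 - 6x2 = -98 and 3x1 - 6x2 = -50.
Solving simultaneously gives x1 = 6, x2 = 34/3.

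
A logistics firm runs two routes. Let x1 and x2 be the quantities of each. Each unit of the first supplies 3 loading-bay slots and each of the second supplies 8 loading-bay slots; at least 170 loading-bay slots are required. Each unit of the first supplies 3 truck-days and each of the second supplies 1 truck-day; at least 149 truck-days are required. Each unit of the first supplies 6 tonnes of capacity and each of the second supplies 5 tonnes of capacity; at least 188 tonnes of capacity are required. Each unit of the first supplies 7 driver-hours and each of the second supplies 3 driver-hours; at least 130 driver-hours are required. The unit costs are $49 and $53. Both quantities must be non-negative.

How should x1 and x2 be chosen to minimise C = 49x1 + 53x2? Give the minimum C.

x1 = 146/3, x2 = 3, minimum C = 7631/3

Vertices and C = 49x1 + 53x2:
  (0, 149) → C = 7897
  (170/3, 0) → C = 8330/3
  (146/3, 3) → C = 7631/3
The feasible region is unbounded (it extends along (0, 1), (1, 0)), but C strictly increases along every unbounded feasible direction, so there is no improving ray and the minimum is attained at a vertex.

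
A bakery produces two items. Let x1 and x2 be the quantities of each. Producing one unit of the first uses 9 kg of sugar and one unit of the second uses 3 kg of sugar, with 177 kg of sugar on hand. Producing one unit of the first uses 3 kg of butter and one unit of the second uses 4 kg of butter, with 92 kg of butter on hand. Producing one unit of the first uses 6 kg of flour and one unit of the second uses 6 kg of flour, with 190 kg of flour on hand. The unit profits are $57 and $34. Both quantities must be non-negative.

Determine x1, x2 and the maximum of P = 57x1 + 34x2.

Corner points and P = 57x1 + 34x2:
  (0, 0) → P = 0
  (0, 23) → P = 782
  (59/3, 0) → P = 1121
  (16, 11) → P = 1286

The binding constraints are 9x1 + 3x2 = 177 and 3x1 + 4x2 = 92.
Solving simultaneously gives x1 = 16, x2 = 11.

x1 = 16, x2 = 11, maximum P = 1286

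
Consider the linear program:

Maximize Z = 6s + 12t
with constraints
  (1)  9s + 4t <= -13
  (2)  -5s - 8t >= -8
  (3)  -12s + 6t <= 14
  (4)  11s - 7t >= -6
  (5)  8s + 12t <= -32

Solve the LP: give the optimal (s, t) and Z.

Feasible corners and Z = 6s + 12t:
  (-7/19, -46/19) → Z = -594/19
  (-31/9, -41/9) → Z = -226/3
  (-74/47, -76/47) → Z = -1356/47
The feasible region is unbounded (it extends along (-1, -2), (4, -9)), but Z strictly decreases along every unbounded feasible direction, so there is no improving ray and the maximum is attained at a vertex.

At the optimal vertex, 11s - 7t = -6 and 8s + 12t = -32.
Solving simultaneously gives s = -74/47, t = -76/47.

s = -74/47, t = -76/47, maximum Z = -1356/47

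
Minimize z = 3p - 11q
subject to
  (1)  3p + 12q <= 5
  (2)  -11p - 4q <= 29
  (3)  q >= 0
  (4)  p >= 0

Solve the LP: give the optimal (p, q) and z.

p = 0, q = 5/12, minimum z = -55/12

Extreme points and z = 3p - 11q:
  (5/3, 0) → z = 5
  (0, 5/12) → z = -55/12
  (0, 0) → z = 0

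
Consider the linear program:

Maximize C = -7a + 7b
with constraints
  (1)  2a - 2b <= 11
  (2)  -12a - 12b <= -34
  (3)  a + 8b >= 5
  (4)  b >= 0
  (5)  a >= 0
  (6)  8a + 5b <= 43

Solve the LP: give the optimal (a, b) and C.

a = 0, b = 43/5, maximum C = 301/5

Extreme points and C = -7a + 7b:
  (53/21, 13/42) → C = -31/2
  (0, 17/6) → C = 119/6
  (5, 0) → C = -35
  (43/8, 0) → C = -301/8
  (0, 43/5) → C = 301/5

The optimum lies where a = 0 and 8a + 5b = 43.
Solving simultaneously gives a = 0, b = 43/5.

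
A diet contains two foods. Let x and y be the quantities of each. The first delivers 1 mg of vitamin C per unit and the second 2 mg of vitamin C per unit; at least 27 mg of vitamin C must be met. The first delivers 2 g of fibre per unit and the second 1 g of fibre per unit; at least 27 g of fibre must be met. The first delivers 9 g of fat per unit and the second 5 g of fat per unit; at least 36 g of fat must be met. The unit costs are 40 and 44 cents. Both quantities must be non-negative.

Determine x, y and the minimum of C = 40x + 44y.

Extreme points and C = 40x + 44y:
  (0, 27) → C = 1188
  (27, 0) → C = 1080
  (9, 9) → C = 756
The feasible region is unbounded (it extends along (0, 1), (1, 0)), but C strictly increases along every unbounded feasible direction, so there is no improving ray and the minimum is attained at a vertex.

At the optimal vertex, x + 2y = 27 and 2x + y = 27.
Solving simultaneously gives x = 9, y = 9.

x = 9, y = 9, minimum C = 756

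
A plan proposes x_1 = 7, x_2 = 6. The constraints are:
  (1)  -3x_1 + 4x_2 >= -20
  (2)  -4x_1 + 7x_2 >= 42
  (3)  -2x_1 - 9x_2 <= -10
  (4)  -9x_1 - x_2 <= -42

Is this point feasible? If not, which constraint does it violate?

not feasible — violates (2)

Constraint (2): -4x_1 + 7x_2 = 14, which is not ≥ 42. All other constraints are satisfied.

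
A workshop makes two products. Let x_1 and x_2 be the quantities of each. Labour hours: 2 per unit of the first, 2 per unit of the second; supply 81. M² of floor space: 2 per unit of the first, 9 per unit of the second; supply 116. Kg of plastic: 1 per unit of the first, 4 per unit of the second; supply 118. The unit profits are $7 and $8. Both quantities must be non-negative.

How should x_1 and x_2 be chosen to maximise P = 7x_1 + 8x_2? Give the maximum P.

x_1 = 71/2, x_2 = 5, maximum P = 577/2

At the optimal vertex, 2x_1 + 2x_2 = 81 and 2x_1 + 9x_2 = 116.
Solving simultaneously gives x_1 = 71/2, x_2 = 5.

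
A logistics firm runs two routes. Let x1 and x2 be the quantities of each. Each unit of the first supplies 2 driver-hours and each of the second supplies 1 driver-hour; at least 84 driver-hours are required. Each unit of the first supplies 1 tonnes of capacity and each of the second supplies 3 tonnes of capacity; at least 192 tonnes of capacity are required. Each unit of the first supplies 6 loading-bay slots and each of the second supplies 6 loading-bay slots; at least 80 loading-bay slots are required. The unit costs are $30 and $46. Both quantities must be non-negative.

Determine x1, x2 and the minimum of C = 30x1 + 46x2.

x1 = 12, x2 = 60, minimum C = 3120

The feasible region is unbounded (it extends along (0, 1), (1, 0)), but C strictly increases along every unbounded feasible direction, so there is no improving ray and the minimum is attained at a vertex.

The binding constraints are 2x1 + x2 = 84 and x1 + 3x2 = 192.
Solving simultaneously gives x1 = 12, x2 = 60.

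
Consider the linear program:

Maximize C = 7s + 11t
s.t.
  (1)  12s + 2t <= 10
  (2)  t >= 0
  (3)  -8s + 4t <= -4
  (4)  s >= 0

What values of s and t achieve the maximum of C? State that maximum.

Vertices and C = 7s + 11t:
  (5/6, 0) → C = 35/6
  (3/4, 1/2) → C = 43/4
  (1/2, 0) → C = 7/2

At the optimal vertex, 12s + 2t = 10 and -8s + 4t = -4.
Solving simultaneously gives s = 3/4, t = 1/2.

s = 3/4, t = 1/2, maximum C = 43/4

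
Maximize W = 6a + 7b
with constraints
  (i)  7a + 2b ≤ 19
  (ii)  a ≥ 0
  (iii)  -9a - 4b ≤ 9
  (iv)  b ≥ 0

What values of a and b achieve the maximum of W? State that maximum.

Feasible corners and W = 6a + 7b:
  (0, 19/2) → W = 133/2
  (19/7, 0) → W = 114/7
  (0, 0) → W = 0

The binding constraints are 7a + 2b = 19 and a = 0.
Solving simultaneously gives a = 0, b = 19/2.

a = 0, b = 19/2, maximum W = 133/2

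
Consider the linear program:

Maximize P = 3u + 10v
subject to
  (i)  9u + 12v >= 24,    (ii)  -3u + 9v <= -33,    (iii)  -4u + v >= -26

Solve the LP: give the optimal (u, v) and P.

Corner points and P = 3u + 10v:
  (68/13, -25/13) → P = -46/13
  (112/19, -46/19) → P = -124/19
  (67/11, -18/11) → P = 21/11

The optimum lies where -3u + 9v = -33 and -4u + v = -26.
Solving simultaneously gives u = 67/11, v = -18/11.

u = 67/11, v = -18/11, maximum P = 21/11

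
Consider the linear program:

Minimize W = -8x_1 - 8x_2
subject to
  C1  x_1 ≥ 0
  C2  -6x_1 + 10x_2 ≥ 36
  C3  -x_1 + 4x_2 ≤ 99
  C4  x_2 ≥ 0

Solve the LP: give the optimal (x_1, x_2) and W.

x_1 = 423/7, x_2 = 279/7, minimum W = -5616/7

Extreme points and W = -8x_1 - 8x_2:
  (0, 18/5) → W = -144/5
  (0, 99/4) → W = -198
  (423/7, 279/7) → W = -5616/7

The binding constraints are -6x_1 + 10x_2 = 36 and -x_1 + 4x_2 = 99.
Solving simultaneously gives x_1 = 423/7, x_2 = 279/7.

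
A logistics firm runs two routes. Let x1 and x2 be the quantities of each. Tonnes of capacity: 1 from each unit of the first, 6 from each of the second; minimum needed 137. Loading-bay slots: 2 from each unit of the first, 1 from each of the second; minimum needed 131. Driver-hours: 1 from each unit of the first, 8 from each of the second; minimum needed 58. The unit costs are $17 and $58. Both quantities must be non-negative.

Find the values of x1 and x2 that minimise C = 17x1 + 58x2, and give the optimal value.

The feasible region is unbounded (it extends along (0, 1), (1, 0)), but C strictly increases along every unbounded feasible direction, so there is no improving ray and the minimum is attained at a vertex.

x1 = 59, x2 = 13, minimum C = 1757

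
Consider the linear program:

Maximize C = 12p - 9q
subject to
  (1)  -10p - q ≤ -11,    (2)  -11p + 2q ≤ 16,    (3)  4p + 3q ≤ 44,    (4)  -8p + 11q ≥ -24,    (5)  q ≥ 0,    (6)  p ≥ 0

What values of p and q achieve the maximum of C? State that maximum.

p = 139/17, q = 64/17, maximum C = 1092/17

Feasible corners and C = 12p - 9q:
  (6/31, 281/31) → C = -2457/31
  (11/10, 0) → C = 66/5
  (40/41, 548/41) → C = -4452/41
  (139/17, 64/17) → C = 1092/17
  (3, 0) → C = 36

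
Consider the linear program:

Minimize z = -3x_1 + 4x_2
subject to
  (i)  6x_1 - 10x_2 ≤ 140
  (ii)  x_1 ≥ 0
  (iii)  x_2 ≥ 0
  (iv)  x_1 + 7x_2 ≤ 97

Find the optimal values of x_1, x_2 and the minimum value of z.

Feasible corners and z = -3x_1 + 4x_2:
  (70/3, 0) → z = -70
  (75/2, 17/2) → z = -157/2
  (0, 0) → z = 0
  (0, 97/7) → z = 388/7

At the optimal vertex, 6x_1 - 10x_2 = 140 and x_1 + 7x_2 = 97.
Solving simultaneously gives x_1 = 75/2, x_2 = 17/2.

x_1 = 75/2, x_2 = 17/2, minimum z = -157/2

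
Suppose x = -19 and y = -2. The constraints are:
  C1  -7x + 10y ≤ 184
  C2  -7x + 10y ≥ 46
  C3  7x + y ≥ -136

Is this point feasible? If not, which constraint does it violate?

feasible

C1: 113 ≤ 184 ✓
C2: 113 ≥ 46 ✓
C3: -135 ≥ -136 ✓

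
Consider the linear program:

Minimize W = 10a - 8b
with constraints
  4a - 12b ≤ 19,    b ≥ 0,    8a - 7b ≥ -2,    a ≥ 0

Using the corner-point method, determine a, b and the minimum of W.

Corner points and W = 10a - 8b:
  (19/4, 0) → W = 95/2
  (0, 0) → W = 0
  (0, 2/7) → W = -16/7
The feasible region is unbounded (it extends along (3, 1), (7, 8)), but W strictly increases along every unbounded feasible direction, so there is no improving ray and the minimum is attained at a vertex.

a = 0, b = 2/7, minimum W = -16/7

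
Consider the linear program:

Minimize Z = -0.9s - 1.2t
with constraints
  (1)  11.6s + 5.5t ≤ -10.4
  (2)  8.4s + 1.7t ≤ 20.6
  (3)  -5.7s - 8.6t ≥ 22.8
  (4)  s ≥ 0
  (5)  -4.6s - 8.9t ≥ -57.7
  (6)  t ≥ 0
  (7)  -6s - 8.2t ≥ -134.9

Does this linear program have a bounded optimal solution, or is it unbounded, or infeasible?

The boundaries 11.6s + 5.5t = -10.4 and 8.4s + 1.7t = 20.6 meet at (6549/1324, -4079/331), but that point violates t ≥ 0. Every candidate vertex is excluded by some other constraint, so the feasible region is empty.

infeasible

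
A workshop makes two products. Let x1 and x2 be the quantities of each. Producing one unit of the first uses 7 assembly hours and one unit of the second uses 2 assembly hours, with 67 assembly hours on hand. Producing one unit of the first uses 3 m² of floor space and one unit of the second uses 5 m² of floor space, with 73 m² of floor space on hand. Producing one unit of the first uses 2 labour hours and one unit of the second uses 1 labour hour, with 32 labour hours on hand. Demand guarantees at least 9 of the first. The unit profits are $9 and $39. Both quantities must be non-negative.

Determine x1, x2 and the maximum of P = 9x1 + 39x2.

x1 = 9, x2 = 2, maximum P = 159

Extreme points and P = 9x1 + 39x2:
  (67/7, 0) → P = 603/7
  (9, 0) → P = 81
  (9, 2) → P = 159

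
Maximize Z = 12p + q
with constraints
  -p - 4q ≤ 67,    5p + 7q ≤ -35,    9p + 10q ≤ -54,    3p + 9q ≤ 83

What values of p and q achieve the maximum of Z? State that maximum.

Extreme points and Z = 12p + q:
  (227/13, -549/26) → Z = 4899/26
  (-28/13, -45/13) → Z = -381/13
  (-112/3, 65/3) → Z = -1279/3
The feasible region is unbounded (it extends along (-4, 1), (-3, 1)), but Z strictly decreases along every unbounded feasible direction, so there is no improving ray and the maximum is attained at a vertex.

At the optimal vertex, -p - 4q = 67 and 9p + 10q = -54.
Solving simultaneously gives p = 227/13, q = -549/26.

p = 227/13, q = -549/26, maximum Z = 4899/26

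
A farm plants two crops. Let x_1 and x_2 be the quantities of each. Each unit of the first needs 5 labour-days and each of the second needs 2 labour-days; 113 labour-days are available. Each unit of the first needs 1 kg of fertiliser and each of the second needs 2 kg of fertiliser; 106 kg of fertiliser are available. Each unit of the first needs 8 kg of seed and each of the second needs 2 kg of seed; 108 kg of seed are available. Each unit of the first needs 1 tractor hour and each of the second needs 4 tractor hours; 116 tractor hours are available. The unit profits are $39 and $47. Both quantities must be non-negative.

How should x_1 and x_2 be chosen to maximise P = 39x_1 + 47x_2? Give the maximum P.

x_1 = 20/3, x_2 = 82/3, maximum P = 4634/3

Corner points and P = 39x_1 + 47x_2:
  (0, 0) → P = 0
  (0, 29) → P = 1363
  (27/2, 0) → P = 1053/2
  (20/3, 82/3) → P = 4634/3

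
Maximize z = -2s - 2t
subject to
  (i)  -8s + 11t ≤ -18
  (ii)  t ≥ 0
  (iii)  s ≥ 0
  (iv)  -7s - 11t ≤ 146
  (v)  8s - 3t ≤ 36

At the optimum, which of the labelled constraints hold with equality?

(i) and (ii)

Corner points and z = -2s - 2t:
  (9/4, 0) → z = -9/2
  (171/32, 9/4) → z = -243/16
  (9/2, 0) → z = -9

The maximum is at (9/4, 0). Substituting into each constraint, equality holds for (i) and (ii); the remaining constraints have slack.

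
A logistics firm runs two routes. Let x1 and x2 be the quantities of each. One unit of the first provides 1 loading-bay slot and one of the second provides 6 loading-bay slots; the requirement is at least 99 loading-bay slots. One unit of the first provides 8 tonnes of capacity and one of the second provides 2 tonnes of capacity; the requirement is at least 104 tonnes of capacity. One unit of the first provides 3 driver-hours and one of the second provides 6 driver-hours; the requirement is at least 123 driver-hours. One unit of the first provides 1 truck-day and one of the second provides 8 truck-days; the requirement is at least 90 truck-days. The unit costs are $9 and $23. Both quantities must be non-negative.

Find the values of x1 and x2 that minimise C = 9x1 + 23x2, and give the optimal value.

The feasible region is unbounded (it extends along (0, 1), (1, 0)), but C strictly increases along every unbounded feasible direction, so there is no improving ray and the minimum is attained at a vertex.

The binding constraints are x1 + 6x2 = 99 and 3x1 + 6x2 = 123.
Solving simultaneously gives x1 = 12, x2 = 29/2.

x1 = 12, x2 = 29/2, minimum C = 883/2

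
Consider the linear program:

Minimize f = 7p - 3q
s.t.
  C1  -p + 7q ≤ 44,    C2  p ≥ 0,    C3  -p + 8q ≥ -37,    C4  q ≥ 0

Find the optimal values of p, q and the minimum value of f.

p = 0, q = 44/7, minimum f = -132/7

Feasible corners and f = 7p - 3q:
  (0, 44/7) → f = -132/7
  (0, 0) → f = 0
  (37, 0) → f = 259
The feasible region is unbounded (it extends along (7, 1), (8, 1)), but f strictly increases along every unbounded feasible direction, so there is no improving ray and the minimum is attained at a vertex.

The binding constraints are -p + 7q = 44 and p = 0.
Solving simultaneously gives p = 0, q = 44/7.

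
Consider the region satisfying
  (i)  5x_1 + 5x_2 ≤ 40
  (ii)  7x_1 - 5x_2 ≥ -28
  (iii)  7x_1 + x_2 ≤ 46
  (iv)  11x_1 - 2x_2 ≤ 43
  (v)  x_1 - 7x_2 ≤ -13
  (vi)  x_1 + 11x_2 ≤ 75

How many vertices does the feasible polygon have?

5

Pairwise boundary intersections that survive every other constraint:
  (59/13, 45/13)
  (13/10, 67/10)
  (-131/44, 63/44)
  (67/82, 553/82)
  (109/25, 62/25)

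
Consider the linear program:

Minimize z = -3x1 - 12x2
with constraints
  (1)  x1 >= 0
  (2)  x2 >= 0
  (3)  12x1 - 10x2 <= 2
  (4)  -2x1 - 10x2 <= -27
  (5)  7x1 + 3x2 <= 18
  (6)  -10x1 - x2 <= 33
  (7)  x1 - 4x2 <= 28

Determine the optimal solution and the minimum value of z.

x1 = 0, x2 = 6, minimum z = -72

Feasible corners and z = -3x1 - 12x2:
  (0, 27/10) → z = -162/5
  (0, 6) → z = -72
  (99/64, 153/64) → z = -2133/64

The optimum lies where x1 = 0 and 7x1 + 3x2 = 18.
Solving simultaneously gives x1 = 0, x2 = 6.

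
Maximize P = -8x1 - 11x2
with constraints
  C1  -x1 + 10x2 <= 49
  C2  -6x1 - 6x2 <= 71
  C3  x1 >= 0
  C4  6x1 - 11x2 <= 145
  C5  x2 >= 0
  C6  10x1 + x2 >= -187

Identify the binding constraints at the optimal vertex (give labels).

Corner points and P = -8x1 - 11x2:
  (0, 49/10) → P = -539/10
  (1989/49, 439/49) → P = -2963/7
  (0, 0) → P = 0
  (145/6, 0) → P = -580/3

The maximum is at (0, 0). Substituting into each constraint, equality holds for C3 and C5; the remaining constraints have slack.

C3 and C5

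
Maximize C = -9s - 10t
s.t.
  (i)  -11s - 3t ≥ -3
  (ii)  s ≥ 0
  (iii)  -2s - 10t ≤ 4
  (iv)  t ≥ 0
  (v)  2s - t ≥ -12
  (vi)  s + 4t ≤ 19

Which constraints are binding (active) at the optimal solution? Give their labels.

Extreme points and C = -9s - 10t:
  (0, 1) → C = -10
  (3/11, 0) → C = -27/11
  (0, 0) → C = 0

The maximum is at (0, 0). Substituting into each constraint, equality holds for (ii) and (iv); the remaining constraints have slack.

(ii) and (iv)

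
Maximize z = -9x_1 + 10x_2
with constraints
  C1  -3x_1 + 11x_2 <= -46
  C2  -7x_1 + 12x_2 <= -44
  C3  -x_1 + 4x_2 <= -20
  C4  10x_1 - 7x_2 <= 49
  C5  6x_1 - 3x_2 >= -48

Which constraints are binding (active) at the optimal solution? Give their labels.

C2 and C5

Vertices and z = -9x_1 + 10x_2:
  (-4, -6) → z = -24
  (-236/17, -200/17) → z = 124/17
  (56/33, -151/33) → z = -2014/33
  (-161/4, -129/2) → z = -1131/4

The maximum is at (-236/17, -200/17). Substituting into each constraint, equality holds for C2 and C5; the remaining constraints have slack.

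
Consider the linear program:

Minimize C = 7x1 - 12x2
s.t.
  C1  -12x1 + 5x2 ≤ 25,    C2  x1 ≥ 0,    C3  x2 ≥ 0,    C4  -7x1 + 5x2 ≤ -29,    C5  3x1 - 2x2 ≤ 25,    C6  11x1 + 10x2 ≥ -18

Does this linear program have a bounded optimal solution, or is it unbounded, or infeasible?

bounded optimum

Corner points and C = 7x1 - 12x2:
  (29/7, 0) → C = 29
  (25/3, 0) → C = 175/3
  (67, 88) → C = -587
The feasible region has finitely many vertices and no improving ray; the minimum is -587 at (67, 88).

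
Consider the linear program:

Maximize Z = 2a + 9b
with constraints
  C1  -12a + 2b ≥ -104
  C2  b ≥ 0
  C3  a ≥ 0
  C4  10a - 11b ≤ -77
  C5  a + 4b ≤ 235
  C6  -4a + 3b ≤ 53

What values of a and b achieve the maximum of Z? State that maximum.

Feasible corners and Z = 2a + 9b:
  (649/56, 491/28) → Z = 181
  (209/14, 263/7) → Z = 368
  (0, 7) → Z = 63
  (0, 53/3) → Z = 159

The binding constraints are -12a + 2b = -104 and -4a + 3b = 53.
Solving simultaneously gives a = 209/14, b = 263/7.

a = 209/14, b = 263/7, maximum Z = 368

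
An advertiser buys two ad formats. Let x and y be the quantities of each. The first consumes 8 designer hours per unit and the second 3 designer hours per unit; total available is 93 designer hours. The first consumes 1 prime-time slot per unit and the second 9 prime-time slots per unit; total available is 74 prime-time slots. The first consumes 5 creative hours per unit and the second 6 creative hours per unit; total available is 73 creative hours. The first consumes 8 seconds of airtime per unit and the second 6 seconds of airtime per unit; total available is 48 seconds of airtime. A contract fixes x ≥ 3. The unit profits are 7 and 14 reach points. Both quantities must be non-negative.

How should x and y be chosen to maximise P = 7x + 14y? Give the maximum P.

x = 3, y = 4, maximum P = 77

Corner points and P = 7x + 14y:
  (6, 0) → P = 42
  (3, 0) → P = 21
  (3, 4) → P = 77

The binding constraints are 8x + 6y = 48 and x = 3.
Solving simultaneously gives x = 3, y = 4.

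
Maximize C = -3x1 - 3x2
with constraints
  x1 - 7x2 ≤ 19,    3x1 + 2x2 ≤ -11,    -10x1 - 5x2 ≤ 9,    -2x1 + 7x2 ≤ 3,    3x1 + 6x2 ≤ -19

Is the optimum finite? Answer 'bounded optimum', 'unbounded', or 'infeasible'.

The boundaries x1 - 7x2 = 19 and 3x1 + 2x2 = -11 meet at (-39/23, -68/23), but that point violates -10x1 - 5x2 ≤ 9. Every candidate vertex is excluded by some other constraint, so the feasible region is empty.

infeasible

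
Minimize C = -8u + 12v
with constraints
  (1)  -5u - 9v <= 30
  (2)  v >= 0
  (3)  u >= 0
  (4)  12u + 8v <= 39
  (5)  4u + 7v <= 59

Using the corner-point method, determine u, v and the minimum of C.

Corner points and C = -8u + 12v:
  (0, 0) → C = 0
  (13/4, 0) → C = -26
  (0, 39/8) → C = 117/2

The optimum lies where v = 0 and 12u + 8v = 39.
Solving simultaneously gives u = 13/4, v = 0.

u = 13/4, v = 0, minimum C = -26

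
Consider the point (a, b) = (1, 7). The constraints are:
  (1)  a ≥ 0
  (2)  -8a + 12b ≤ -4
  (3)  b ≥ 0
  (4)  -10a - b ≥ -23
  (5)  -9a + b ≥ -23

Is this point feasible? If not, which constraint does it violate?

not feasible — violates (2)

Constraint (2): -8a + 12b = 76, which is not ≤ -4. All other constraints are satisfied.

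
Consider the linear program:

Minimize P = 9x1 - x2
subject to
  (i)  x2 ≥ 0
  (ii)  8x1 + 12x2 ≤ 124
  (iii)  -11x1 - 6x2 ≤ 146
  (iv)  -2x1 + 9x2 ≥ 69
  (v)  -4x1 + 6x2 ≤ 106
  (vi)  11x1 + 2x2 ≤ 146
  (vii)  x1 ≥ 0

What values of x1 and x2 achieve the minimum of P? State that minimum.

Extreme points and P = 9x1 - x2:
  (3, 25/3) → P = 56/3
  (0, 31/3) → P = -31/3
  (0, 23/3) → P = -23/3

x1 = 0, x2 = 31/3, minimum P = -31/3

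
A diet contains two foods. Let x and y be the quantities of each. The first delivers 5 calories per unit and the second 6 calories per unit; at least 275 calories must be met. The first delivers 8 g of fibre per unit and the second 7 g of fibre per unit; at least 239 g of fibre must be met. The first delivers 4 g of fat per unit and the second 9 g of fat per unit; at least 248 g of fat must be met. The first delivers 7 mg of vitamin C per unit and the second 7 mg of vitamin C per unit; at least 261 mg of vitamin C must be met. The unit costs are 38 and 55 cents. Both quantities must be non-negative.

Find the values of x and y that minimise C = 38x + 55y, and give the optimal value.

Vertices and C = 38x + 55y:
  (0, 275/6) → C = 15125/6
  (62, 0) → C = 2356
  (47, 20/3) → C = 6458/3
The feasible region is unbounded (it extends along (0, 1), (1, 0)), but C strictly increases along every unbounded feasible direction, so there is no improving ray and the minimum is attained at a vertex.

x = 47, y = 20/3, minimum C = 6458/3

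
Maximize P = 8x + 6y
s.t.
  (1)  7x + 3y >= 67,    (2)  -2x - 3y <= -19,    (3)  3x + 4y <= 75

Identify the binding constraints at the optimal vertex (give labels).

(2) and (3)

Corner points and P = 8x + 6y:
  (48/5, -1/15) → P = 382/5
  (43/19, 324/19) → P = 2288/19
  (149, -93) → P = 634

The maximum is at (149, -93). Substituting into each constraint, equality holds for (2) and (3); the remaining constraints have slack.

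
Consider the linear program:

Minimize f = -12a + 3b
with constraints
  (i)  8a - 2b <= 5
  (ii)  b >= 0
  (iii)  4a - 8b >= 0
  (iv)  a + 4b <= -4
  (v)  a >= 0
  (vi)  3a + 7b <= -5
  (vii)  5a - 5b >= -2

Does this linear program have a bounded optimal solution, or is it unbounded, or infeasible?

infeasible

The boundaries 8a - 2b = 5 and a + 4b = -4 meet at (6/17, -37/34), but that point violates b ≥ 0. Every candidate vertex is excluded by some other constraint, so the feasible region is empty.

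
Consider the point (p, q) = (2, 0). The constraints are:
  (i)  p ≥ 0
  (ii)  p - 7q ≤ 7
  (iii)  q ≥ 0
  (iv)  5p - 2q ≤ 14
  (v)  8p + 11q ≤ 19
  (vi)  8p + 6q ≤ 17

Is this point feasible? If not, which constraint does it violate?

feasible

(i): 2 ≥ 0 ✓
(ii): 2 ≤ 7 ✓
(iii): 0 ≥ 0 ✓
(iv): 10 ≤ 14 ✓
(v): 16 ≤ 19 ✓
(vi): 16 ≤ 17 ✓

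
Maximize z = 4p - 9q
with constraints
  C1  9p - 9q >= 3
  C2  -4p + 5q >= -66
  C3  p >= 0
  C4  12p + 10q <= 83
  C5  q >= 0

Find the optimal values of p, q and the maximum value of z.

p = 83/12, q = 0, maximum z = 83/3

Vertices and z = 4p - 9q:
  (259/66, 79/22) → z = -1097/66
  (1/3, 0) → z = 4/3
  (83/12, 0) → z = 83/3

At the optimal vertex, 12p + 10q = 83 and q = 0.
Solving simultaneously gives p = 83/12, q = 0.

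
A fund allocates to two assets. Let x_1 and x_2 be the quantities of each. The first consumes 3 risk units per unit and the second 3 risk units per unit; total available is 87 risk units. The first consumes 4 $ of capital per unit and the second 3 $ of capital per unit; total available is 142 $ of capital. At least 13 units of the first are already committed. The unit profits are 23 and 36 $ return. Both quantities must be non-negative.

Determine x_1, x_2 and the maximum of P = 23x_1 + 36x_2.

Vertices and P = 23x_1 + 36x_2:
  (29, 0) → P = 667
  (13, 0) → P = 299
  (13, 16) → P = 875

x_1 = 13, x_2 = 16, maximum P = 875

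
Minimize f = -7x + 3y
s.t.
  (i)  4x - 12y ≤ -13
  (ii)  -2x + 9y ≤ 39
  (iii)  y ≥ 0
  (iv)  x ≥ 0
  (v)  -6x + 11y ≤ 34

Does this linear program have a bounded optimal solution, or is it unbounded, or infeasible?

Vertices and f = -7x + 3y:
  (117/4, 65/6) → f = -689/4
  (0, 13/12) → f = 13/4
  (123/32, 83/16) → f = -363/32
  (0, 34/11) → f = 102/11
The feasible region has finitely many vertices and no improving ray; the minimum is -689/4 at (117/4, 65/6).

bounded optimum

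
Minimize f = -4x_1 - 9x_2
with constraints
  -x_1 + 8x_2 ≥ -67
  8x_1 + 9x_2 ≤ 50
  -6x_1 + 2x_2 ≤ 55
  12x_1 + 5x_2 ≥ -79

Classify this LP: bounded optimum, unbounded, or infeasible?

Feasible corners and f = -4x_1 - 9x_2:
  (1003/73, -486/73) → f = 362/73
  (-297/101, -883/101) → f = 9135/101
  (-79/14, 74/7) → f = -508/7
  (-433/54, 31/9) → f = 29/27
The feasible region has finitely many vertices and no improving ray; the minimum is -508/7 at (-79/14, 74/7).

bounded optimum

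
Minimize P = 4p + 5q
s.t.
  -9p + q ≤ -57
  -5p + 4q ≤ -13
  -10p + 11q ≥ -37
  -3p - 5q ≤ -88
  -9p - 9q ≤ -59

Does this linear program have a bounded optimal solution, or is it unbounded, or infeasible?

Corner points and P = 4p + 5q:
  (417/37, 401/37) → P = 3673/37
  (1153/83, 769/83) → P = 8457/83
The feasible region has finitely many vertices and no improving ray; the minimum is 3673/37 at (417/37, 401/37).

bounded optimum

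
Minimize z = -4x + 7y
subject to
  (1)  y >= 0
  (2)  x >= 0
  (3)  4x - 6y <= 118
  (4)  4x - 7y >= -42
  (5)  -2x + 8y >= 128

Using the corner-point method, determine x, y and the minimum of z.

x = 428/5, y = 187/5, minimum z = -403/5

Corner points and z = -4x + 7y:
  (539/2, 160) → z = 42
  (428/5, 187/5) → z = -403/5
  (280/9, 214/9) → z = 42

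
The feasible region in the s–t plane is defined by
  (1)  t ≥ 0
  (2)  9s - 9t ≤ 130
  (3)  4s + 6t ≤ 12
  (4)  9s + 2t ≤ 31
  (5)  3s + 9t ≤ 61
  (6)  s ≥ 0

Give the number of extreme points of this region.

Intersecting each pair of boundary lines and keeping only the points that satisfy every inequality leaves:
  (3, 0)
  (0, 0)
  (0, 2)

3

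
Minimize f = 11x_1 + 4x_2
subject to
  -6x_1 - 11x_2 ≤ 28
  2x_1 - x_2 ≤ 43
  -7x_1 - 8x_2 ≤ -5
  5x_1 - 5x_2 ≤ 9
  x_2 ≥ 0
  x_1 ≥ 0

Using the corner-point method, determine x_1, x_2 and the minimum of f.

Vertices and f = 11x_1 + 4x_2:
  (206/5, 197/5) → f = 3054/5
  (5/7, 0) → f = 55/7
  (0, 5/8) → f = 5/2
  (9/5, 0) → f = 99/5
The feasible region is unbounded (it extends along (0, 1), (1, 2)), but f strictly increases along every unbounded feasible direction, so there is no improving ray and the minimum is attained at a vertex.

x_1 = 0, x_2 = 5/8, minimum f = 5/2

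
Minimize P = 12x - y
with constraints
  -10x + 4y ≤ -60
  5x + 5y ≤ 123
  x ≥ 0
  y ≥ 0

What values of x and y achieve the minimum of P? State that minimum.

The binding constraints are -10x + 4y = -60 and y = 0.
Solving simultaneously gives x = 6, y = 0.

x = 6, y = 0, minimum P = 72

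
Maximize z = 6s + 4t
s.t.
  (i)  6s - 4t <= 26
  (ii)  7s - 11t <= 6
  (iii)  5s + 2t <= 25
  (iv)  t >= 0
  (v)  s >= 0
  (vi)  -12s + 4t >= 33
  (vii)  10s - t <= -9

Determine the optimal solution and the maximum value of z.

s = 0, t = 25/2, maximum z = 50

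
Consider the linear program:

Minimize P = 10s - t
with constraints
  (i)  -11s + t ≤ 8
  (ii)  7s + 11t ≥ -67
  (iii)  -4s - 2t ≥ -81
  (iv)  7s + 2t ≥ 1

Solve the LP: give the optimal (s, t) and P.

Feasible corners and P = 10s - t:
  (5/2, 71/2) → P = -21/2
  (-15/29, 67/29) → P = -217/29
  (205/6, -167/6) → P = 739/2
  (145/63, -68/9) → P = 214/7

s = 5/2, t = 71/2, minimum P = -21/2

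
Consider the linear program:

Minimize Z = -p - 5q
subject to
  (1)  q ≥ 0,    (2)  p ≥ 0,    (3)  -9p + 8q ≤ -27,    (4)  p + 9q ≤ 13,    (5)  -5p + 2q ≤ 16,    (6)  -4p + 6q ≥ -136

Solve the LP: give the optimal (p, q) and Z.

p = 13, q = 0, minimum Z = -13

Feasible corners and Z = -p - 5q:
  (3, 0) → Z = -3
  (13, 0) → Z = -13
  (347/89, 90/89) → Z = -797/89

At the optimal vertex, q = 0 and p + 9q = 13.
Solving simultaneously gives p = 13, q = 0.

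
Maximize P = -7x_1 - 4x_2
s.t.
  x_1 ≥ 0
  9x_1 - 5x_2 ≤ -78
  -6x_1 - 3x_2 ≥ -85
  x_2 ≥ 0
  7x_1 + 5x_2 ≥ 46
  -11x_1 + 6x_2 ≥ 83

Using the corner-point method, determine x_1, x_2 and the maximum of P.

Vertices and P = -7x_1 - 4x_2:
  (0, 78/5) → P = -312/5
  (0, 85/3) → P = -340/3
  (191/57, 411/19) → P = -6269/57

x_1 = 0, x_2 = 78/5, maximum P = -312/5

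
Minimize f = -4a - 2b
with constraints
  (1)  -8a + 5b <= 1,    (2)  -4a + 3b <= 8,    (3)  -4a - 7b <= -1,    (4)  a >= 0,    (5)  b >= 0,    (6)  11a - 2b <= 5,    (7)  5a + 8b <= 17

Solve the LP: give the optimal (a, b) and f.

Corner points and f = -4a - 2b:
  (0, 1/5) → f = -2/5
  (9/13, 17/13) → f = -70/13
  (0, 1/7) → f = -2/7
  (1/4, 0) → f = -1
  (5/11, 0) → f = -20/11

a = 9/13, b = 17/13, minimum f = -70/13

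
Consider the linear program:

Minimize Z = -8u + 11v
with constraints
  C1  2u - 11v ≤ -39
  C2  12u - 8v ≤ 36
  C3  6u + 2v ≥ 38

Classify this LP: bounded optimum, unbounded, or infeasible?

Feasible corners and Z = -8u + 11v:
  (177/29, 135/29) → Z = 69/29
  (34/7, 31/7) → Z = 69/7
The feasible region has finitely many vertices and no improving ray; the minimum is 69/29 at (177/29, 135/29).

bounded optimum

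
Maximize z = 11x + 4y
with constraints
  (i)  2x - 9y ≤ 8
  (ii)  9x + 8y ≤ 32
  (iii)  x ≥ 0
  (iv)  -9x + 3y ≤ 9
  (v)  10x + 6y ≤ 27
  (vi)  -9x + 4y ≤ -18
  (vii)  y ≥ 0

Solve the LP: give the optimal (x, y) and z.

x = 27/10, y = 0, maximum z = 297/10

Vertices and z = 11x + 4y:
  (108/47, 63/94) → z = 1314/47
  (27/10, 0) → z = 297/10
  (2, 0) → z = 22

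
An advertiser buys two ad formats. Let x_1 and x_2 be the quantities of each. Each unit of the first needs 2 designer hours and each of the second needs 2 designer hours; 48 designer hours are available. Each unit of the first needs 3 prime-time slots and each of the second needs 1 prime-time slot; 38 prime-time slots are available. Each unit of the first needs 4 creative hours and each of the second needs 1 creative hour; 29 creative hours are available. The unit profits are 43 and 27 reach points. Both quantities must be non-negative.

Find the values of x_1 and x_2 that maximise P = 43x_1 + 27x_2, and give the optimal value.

Extreme points and P = 43x_1 + 27x_2:
  (0, 0) → P = 0
  (0, 24) → P = 648
  (29/4, 0) → P = 1247/4
  (5/3, 67/3) → P = 2024/3

The optimum lies where 2x_1 + 2x_2 = 48 and 4x_1 + x_2 = 29.
Solving simultaneously gives x_1 = 5/3, x_2 = 67/3.

x_1 = 5/3, x_2 = 67/3, maximum P = 2024/3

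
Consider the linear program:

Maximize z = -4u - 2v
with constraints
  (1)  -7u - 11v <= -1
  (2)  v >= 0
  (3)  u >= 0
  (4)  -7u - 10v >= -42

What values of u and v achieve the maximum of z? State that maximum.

Vertices and z = -4u - 2v:
  (1/7, 0) → z = -4/7
  (0, 1/11) → z = -2/11
  (6, 0) → z = -24
  (0, 21/5) → z = -42/5

u = 0, v = 1/11, maximum z = -2/11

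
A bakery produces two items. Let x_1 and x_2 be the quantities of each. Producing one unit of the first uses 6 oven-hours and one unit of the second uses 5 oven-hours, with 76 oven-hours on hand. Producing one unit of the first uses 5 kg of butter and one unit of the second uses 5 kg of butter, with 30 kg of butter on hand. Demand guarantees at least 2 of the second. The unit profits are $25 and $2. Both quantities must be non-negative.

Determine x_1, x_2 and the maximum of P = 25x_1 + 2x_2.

x_1 = 4, x_2 = 2, maximum P = 104

Corner points and P = 25x_1 + 2x_2:
  (0, 6) → P = 12
  (0, 2) → P = 4
  (4, 2) → P = 104

At the optimal vertex, 5x_1 + 5x_2 = 30 and x_2 = 2.
Solving simultaneously gives x_1 = 4, x_2 = 2.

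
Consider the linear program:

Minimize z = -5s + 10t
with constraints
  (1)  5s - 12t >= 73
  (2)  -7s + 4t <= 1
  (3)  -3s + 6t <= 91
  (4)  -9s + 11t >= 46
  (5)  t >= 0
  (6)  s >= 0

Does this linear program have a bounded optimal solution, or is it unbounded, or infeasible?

The boundaries 5s - 12t = 73 and t = 0 meet at (73/5, 0), but that point violates -9s + 11t ≥ 46. Every candidate vertex is excluded by some other constraint, so the feasible region is empty.

infeasible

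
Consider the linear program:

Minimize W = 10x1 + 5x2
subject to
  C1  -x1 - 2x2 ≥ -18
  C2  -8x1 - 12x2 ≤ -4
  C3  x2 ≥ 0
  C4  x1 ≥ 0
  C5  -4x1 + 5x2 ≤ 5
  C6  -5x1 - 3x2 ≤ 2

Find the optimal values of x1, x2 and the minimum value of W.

x1 = 0, x2 = 1/3, minimum W = 5/3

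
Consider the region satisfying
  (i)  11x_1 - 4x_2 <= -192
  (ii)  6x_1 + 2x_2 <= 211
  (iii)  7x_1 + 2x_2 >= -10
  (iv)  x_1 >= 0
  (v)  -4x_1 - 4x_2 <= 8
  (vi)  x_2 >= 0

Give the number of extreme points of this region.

Pairwise boundary intersections that survive every other constraint:
  (10, 151/2)
  (0, 48)
  (0, 211/2)

3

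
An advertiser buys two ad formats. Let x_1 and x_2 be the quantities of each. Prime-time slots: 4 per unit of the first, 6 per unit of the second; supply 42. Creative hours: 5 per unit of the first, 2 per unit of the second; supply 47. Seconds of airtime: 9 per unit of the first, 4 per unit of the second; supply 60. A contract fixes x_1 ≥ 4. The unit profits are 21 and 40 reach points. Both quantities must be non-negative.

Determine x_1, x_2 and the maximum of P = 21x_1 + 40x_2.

Vertices and P = 21x_1 + 40x_2:
  (20/3, 0) → P = 140
  (4, 0) → P = 84
  (96/19, 69/19) → P = 4776/19
  (4, 13/3) → P = 772/3

x_1 = 4, x_2 = 13/3, maximum P = 772/3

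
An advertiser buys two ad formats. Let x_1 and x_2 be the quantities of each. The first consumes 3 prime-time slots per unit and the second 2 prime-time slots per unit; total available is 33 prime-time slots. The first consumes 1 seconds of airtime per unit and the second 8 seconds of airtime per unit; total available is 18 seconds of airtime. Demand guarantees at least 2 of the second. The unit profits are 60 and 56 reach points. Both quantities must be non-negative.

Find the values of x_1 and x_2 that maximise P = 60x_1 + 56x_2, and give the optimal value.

x_1 = 2, x_2 = 2, maximum P = 232

Corner points and P = 60x_1 + 56x_2:
  (0, 9/4) → P = 126
  (0, 2) → P = 112
  (2, 2) → P = 232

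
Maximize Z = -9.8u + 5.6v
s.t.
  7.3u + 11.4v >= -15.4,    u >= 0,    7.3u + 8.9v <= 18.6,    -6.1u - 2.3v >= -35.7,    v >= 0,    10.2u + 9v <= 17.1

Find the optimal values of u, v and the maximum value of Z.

u = 0, v = 1.9, maximum Z = 10.64

Corner points and Z = -9.8u + 5.6v:
  (0, 0) → Z = 0
  (0, 19/10) → Z = 266/25
  (57/34, 0) → Z = -2793/170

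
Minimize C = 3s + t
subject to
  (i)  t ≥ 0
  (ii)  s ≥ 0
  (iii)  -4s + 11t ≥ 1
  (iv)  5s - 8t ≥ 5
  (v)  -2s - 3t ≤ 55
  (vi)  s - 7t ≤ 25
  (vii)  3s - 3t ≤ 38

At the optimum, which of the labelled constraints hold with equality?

(iii) and (iv)

Corner points and C = 3s + t:
  (63/23, 25/23) → C = 214/23
  (421/21, 155/21) → C = 1418/21
  (289/9, 175/9) → C = 1042/9

The minimum is at (63/23, 25/23). Substituting into each constraint, equality holds for (iii) and (iv); the remaining constraints have slack.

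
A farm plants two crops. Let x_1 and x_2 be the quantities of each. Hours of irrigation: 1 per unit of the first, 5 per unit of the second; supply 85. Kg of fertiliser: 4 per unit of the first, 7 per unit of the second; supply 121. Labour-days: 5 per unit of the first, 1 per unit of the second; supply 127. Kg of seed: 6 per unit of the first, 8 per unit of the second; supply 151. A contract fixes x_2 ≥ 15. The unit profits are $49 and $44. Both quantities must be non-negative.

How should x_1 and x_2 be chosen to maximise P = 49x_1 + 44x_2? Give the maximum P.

Extreme points and P = 49x_1 + 44x_2:
  (0, 17) → P = 748
  (0, 15) → P = 660
  (10/13, 219/13) → P = 10126/13
  (4, 15) → P = 856

At the optimal vertex, 4x_1 + 7x_2 = 121 and x_2 = 15.
Solving simultaneously gives x_1 = 4, x_2 = 15.

x_1 = 4, x_2 = 15, maximum P = 856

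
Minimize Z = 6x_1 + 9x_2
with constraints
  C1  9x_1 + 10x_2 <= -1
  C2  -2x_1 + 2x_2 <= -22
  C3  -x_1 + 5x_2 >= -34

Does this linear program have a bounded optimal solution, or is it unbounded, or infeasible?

Vertices and Z = 6x_1 + 9x_2:
  (109/19, -100/19) → Z = -246/19
  (67/11, -307/55) → Z = -753/55
  (21/4, -23/4) → Z = -81/4
The feasible region has finitely many vertices and no improving ray; the minimum is -81/4 at (21/4, -23/4).

bounded optimum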